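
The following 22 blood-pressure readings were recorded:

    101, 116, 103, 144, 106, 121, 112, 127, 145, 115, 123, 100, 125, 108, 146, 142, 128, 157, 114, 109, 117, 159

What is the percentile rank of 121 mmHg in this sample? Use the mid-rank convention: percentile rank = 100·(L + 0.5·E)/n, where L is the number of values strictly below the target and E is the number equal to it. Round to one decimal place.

Sorted: 100, 101, 103, 106, 108, 109, 112, 114, 115, 116, 117, 121, 123, 125, 127, 128, 142, 144, 145, 146, 157, 159.
Count below 121: L = 11; count equal: E = 1; n = 22.
Percentile rank = 100·(11 + 0.5·1)/22 = 100·11.5/22 = 52.27.

52.3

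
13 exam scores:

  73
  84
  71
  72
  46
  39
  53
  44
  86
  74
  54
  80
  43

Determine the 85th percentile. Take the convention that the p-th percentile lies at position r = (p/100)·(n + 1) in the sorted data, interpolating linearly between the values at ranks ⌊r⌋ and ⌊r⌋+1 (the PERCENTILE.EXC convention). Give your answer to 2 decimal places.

Sorted: 39, 43, 44, 46, 53, 54, 71, 72, 73, 74, 80, 84, 86.
n = 13.
r = (85/100)·(13 + 1) = 11.9.
Rank 11 is 80 and rank 12 is 84.
Interpolate: 80 + 0.9·(84 − 80) = 80 + 0.9·4 = 83.6.

83.60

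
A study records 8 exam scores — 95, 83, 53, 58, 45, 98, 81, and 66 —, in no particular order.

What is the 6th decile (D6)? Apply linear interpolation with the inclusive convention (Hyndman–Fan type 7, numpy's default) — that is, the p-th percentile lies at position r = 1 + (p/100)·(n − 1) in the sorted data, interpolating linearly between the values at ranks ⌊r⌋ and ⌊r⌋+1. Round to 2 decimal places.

81.40

Sorted: 45, 53, 58, 66, 81, 83, 95, 98.
n = 8.
r = 1 + (60/100)·(8 − 1) = 1 + 4.2 = 5.2.
Rank 5 is 81 and rank 6 is 83.
Interpolate: 81 + 0.2·(83 − 81) = 81 + 0.2·2 = 81.4.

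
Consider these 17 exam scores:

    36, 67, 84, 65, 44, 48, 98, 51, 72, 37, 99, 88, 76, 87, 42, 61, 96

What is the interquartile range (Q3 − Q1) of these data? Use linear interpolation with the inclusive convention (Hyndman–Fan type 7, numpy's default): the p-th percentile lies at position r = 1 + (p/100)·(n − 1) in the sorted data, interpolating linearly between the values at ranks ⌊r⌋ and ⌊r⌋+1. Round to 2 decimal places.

39.00

Sorted: 36, 37, 42, 44, 48, 51, 61, 65, 67, 72, 76, 84, 87, 88, 96, 98, 99.
n = 17.
P25: r = 5 (integer) → 48.
P75: r = 13 (integer) → 87.
Difference: 87 − 48 = 39.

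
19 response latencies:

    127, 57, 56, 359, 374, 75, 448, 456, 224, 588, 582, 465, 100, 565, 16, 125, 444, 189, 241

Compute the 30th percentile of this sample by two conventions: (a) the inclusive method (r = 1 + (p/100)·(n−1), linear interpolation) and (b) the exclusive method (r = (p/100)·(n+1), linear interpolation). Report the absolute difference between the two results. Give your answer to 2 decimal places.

Sorted: 16, 56, 57, 75, 100, 125, 127, 189, 224, 241, 359, 374, 444, 448, 456, 465, 565, 582, 588.
n = 19.
(a) r = 6.4; between ranks 6 (125) and 7 (127): 125.8.
(b) r = 6 → value at rank 6 = 125.
|125.8 − 125| = 0.8.

0.80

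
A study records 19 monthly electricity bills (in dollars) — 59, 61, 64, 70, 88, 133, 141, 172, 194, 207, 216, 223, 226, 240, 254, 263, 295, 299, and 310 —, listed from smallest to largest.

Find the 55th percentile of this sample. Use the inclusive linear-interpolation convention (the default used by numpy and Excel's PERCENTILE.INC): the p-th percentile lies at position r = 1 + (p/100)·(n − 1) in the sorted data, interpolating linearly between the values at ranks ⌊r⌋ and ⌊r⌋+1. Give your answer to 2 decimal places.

n = 19.
r = 1 + (55/100)·(19 − 1) = 1 + 9.9 = 10.9.
Rank 10 is 207 and rank 11 is 216.
Interpolate: 207 + 0.9·(216 − 207) = 207 + 0.9·9 = 215.1.

215.10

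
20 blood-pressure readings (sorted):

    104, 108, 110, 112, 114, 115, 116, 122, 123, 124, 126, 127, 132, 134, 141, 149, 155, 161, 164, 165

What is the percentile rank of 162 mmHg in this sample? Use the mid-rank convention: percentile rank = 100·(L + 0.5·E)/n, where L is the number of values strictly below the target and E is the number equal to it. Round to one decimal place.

90.0

Count below 162: L = 18; count equal: E = 0; n = 20.
Percentile rank = 100·(18 + 0.5·0)/20 = 100·18/20 = 90.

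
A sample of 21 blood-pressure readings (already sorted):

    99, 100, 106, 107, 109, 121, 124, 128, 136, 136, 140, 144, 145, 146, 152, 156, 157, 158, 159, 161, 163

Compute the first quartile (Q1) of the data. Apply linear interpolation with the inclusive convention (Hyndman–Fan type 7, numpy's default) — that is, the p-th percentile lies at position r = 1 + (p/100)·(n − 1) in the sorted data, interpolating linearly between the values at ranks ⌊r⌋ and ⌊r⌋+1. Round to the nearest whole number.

121

n = 21.
r = 1 + (25/100)·(21 − 1) = 1 + 5 = 6.
r is an integer, so P25 is the value at rank 6: 121.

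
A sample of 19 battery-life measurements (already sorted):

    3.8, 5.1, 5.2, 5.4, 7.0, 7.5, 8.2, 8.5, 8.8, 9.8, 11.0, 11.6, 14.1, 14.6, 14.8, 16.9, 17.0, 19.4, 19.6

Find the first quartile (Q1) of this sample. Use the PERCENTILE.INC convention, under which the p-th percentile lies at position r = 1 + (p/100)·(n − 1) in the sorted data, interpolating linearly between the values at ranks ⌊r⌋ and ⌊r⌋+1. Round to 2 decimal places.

n = 19.
r = 1 + (25/100)·(19 − 1) = 1 + 4.5 = 5.5.
Rank 5 is 7.0 and rank 6 is 7.5.
Interpolate: 7.0 + 0.5·(7.5 − 7.0) = 7.0 + 0.5·0.5 = 7.25.

7.25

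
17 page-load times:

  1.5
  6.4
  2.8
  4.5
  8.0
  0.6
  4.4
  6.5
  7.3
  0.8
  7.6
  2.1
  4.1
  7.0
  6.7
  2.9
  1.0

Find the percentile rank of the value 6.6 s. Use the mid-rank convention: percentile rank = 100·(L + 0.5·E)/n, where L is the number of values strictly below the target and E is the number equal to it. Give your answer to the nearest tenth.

70.6

Sorted: 0.6, 0.8, 1.0, 1.5, 2.1, 2.8, 2.9, 4.1, 4.4, 4.5, 6.4, 6.5, 6.7, 7.0, 7.3, 7.6, 8.0.
Count below 6.6: L = 12; count equal: E = 0; n = 17.
Percentile rank = 100·(12 + 0.5·0)/17 = 100·12/17 = 70.59.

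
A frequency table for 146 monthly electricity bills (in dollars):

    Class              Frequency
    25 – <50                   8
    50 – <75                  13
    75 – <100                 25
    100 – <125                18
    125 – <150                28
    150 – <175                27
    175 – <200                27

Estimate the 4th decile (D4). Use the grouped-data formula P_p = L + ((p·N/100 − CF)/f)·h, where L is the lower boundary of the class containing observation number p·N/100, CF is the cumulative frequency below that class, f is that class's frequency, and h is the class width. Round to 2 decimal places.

117.22

N = 146; target position k = 40/100 · 146 = 58.4.
Cumulative frequencies: 8, 21, 46, 64, 92, 119, 146.
Observation 58.4 falls in the class 100 – <125.
L = 100, CF = 46, f = 18, h = 25.
P40 = 100 + ((58.4 − 46)/18)·25 = 100 + 17.2222 = 117.222.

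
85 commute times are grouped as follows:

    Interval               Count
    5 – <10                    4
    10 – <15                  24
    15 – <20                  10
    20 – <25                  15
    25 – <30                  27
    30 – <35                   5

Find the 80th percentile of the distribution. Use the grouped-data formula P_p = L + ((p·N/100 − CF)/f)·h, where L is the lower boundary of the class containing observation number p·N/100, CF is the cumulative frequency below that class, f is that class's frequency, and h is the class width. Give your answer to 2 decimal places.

N = 85; target position k = 80/100 · 85 = 68.
Cumulative frequencies: 4, 28, 38, 53, 80, 85.
Observation 68 falls in the class 25 – <30.
L = 25, CF = 53, f = 27, h = 5.
P80 = 25 + ((68 − 53)/27)·5 = 25 + 2.77778 = 27.7778.

27.78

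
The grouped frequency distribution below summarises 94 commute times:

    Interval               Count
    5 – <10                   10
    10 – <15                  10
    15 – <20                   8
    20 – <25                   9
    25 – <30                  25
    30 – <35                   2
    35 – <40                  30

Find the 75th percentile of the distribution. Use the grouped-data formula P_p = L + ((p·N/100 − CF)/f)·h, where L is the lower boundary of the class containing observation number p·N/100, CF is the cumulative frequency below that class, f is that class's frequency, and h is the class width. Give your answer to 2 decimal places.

36.08

N = 94; target position k = 75/100 · 94 = 70.5.
Cumulative frequencies: 10, 20, 28, 37, 62, 64, 94.
Observation 70.5 falls in the class 35 – <40.
L = 35, CF = 64, f = 30, h = 5.
P75 = 35 + ((70.5 − 64)/30)·5 = 35 + 1.08333 = 36.0833.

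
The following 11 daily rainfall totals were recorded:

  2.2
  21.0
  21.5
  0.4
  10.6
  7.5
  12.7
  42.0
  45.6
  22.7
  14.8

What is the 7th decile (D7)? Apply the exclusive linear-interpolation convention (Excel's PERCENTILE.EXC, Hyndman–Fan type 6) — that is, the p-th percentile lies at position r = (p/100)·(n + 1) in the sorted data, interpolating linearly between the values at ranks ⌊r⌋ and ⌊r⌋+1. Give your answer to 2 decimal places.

Sorted: 0.4, 2.2, 7.5, 10.6, 12.7, 14.8, 21.0, 21.5, 22.7, 42.0, 45.6.
n = 11.
r = (70/100)·(11 + 1) = 8.4.
Rank 8 is 21.5 and rank 9 is 22.7.
Interpolate: 21.5 + 0.4·(22.7 − 21.5) = 21.5 + 0.4·1.2 = 21.98.

21.98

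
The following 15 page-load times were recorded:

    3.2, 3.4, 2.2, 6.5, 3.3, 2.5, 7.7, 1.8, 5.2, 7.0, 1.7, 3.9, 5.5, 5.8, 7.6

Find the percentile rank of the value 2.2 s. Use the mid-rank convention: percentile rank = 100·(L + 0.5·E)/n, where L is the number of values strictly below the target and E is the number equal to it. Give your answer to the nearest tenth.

Sorted: 1.7, 1.8, 2.2, 2.5, 3.2, 3.3, 3.4, 3.9, 5.2, 5.5, 5.8, 6.5, 7.0, 7.6, 7.7.
Count below 2.2: L = 2; count equal: E = 1; n = 15.
Percentile rank = 100·(2 + 0.5·1)/15 = 100·2.5/15 = 16.67.

16.7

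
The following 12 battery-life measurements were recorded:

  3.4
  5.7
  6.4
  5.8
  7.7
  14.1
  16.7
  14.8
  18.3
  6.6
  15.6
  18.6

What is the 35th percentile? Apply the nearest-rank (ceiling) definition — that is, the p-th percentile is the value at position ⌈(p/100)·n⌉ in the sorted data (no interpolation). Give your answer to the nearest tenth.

6.6

Sorted: 3.4, 5.7, 5.8, 6.4, 6.6, 7.7, 14.1, 14.8, 15.6, 16.7, 18.3, 18.6.
n = 12.
Position = ⌈35/100 · 12⌉ = ⌈4.2⌉ = 5.
The value at rank 5 is 6.6.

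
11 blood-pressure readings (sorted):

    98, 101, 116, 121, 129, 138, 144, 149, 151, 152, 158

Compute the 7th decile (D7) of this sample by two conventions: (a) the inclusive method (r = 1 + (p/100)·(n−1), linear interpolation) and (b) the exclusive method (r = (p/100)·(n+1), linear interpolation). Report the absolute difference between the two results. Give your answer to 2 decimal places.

n = 11.
(a) r = 8 → value at rank 8 = 149.
(b) r = 8.4; between ranks 8 (149) and 9 (151): 149.8.
|149 − 149.8| = 0.8.

0.80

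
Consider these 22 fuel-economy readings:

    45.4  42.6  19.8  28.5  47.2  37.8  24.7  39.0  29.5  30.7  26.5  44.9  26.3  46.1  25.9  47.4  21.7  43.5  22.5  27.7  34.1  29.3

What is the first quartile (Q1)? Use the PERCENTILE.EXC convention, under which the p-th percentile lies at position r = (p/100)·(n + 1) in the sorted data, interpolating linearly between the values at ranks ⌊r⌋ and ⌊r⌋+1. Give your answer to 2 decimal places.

Sorted: 19.8, 21.7, 22.5, 24.7, 25.9, 26.3, 26.5, 27.7, 28.5, 29.3, 29.5, 30.7, 34.1, 37.8, 39.0, 42.6, 43.5, 44.9, 45.4, 46.1, 47.2, 47.4.
n = 22.
r = (25/100)·(22 + 1) = 5.75.
Rank 5 is 25.9 and rank 6 is 26.3.
Interpolate: 25.9 + 0.75·(26.3 − 25.9) = 25.9 + 0.75·0.4 = 26.2.

26.20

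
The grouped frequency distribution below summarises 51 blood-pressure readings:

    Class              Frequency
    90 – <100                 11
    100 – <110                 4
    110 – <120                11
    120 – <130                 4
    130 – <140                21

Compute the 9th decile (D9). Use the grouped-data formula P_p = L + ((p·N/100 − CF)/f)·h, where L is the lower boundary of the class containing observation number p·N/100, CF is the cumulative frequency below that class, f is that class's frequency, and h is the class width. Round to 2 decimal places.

N = 51; target position k = 90/100 · 51 = 45.9.
Cumulative frequencies: 11, 15, 26, 30, 51.
Observation 45.9 falls in the class 130 – <140.
L = 130, CF = 30, f = 21, h = 10.
P90 = 130 + ((45.9 − 30)/21)·10 = 130 + 7.57143 = 137.571.

137.57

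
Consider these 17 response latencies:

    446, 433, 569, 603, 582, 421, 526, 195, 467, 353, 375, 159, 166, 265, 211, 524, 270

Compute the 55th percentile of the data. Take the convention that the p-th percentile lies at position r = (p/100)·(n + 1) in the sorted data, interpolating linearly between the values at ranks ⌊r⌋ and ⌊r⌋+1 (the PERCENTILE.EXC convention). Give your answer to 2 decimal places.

Sorted: 159, 166, 195, 211, 265, 270, 353, 375, 421, 433, 446, 467, 524, 526, 569, 582, 603.
n = 17.
r = (55/100)·(17 + 1) = 9.9.
Rank 9 is 421 and rank 10 is 433.
Interpolate: 421 + 0.9·(433 − 421) = 421 + 0.9·12 = 431.8.

431.80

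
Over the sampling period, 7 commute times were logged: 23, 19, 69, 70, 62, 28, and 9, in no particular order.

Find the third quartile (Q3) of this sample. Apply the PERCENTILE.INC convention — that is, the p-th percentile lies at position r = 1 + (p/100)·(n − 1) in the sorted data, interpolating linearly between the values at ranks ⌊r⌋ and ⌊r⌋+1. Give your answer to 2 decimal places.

65.50

Sorted: 9, 19, 23, 28, 62, 69, 70.
n = 7.
r = 1 + (75/100)·(7 − 1) = 1 + 4.5 = 5.5.
Rank 5 is 62 and rank 6 is 69.
Interpolate: 62 + 0.5·(69 − 62) = 62 + 0.5·7 = 65.5.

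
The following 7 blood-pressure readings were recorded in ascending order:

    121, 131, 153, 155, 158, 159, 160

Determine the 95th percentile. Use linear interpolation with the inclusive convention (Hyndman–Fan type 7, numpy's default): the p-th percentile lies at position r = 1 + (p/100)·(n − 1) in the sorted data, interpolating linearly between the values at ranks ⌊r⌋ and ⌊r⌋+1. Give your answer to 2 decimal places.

159.70

n = 7.
r = 1 + (95/100)·(7 − 1) = 1 + 5.7 = 6.7.
Rank 6 is 159 and rank 7 is 160.
Interpolate: 159 + 0.7·(160 − 159) = 159 + 0.7·1 = 159.7.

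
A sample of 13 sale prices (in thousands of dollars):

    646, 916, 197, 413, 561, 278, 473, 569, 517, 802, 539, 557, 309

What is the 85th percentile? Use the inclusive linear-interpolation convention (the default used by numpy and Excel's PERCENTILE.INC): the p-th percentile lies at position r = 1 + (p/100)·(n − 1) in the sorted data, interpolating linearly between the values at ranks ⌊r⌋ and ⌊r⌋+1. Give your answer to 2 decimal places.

Sorted: 197, 278, 309, 413, 473, 517, 539, 557, 561, 569, 646, 802, 916.
n = 13.
r = 1 + (85/100)·(13 − 1) = 1 + 10.2 = 11.2.
Rank 11 is 646 and rank 12 is 802.
Interpolate: 646 + 0.2·(802 − 646) = 646 + 0.2·156 = 677.2.

677.20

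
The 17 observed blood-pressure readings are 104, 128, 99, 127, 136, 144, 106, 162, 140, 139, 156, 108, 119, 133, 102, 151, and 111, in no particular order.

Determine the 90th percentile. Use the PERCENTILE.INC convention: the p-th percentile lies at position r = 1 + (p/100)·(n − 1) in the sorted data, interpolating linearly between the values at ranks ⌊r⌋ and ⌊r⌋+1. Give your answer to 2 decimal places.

Sorted: 99, 102, 104, 106, 108, 111, 119, 127, 128, 133, 136, 139, 140, 144, 151, 156, 162.
n = 17.
r = 1 + (90/100)·(17 − 1) = 1 + 14.4 = 15.4.
Rank 15 is 151 and rank 16 is 156.
Interpolate: 151 + 0.4·(156 − 151) = 151 + 0.4·5 = 153.

153.00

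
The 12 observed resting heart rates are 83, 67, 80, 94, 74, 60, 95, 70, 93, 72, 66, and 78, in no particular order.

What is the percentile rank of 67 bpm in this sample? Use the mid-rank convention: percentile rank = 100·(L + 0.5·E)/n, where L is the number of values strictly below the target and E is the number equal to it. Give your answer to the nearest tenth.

Sorted: 60, 66, 67, 70, 72, 74, 78, 80, 83, 93, 94, 95.
Count below 67: L = 2; count equal: E = 1; n = 12.
Percentile rank = 100·(2 + 0.5·1)/12 = 100·2.5/12 = 20.83.

20.8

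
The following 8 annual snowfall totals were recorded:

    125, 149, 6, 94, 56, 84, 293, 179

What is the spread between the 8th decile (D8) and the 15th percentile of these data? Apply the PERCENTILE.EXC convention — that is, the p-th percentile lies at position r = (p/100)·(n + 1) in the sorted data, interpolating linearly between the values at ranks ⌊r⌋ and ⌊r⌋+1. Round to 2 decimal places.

Sorted: 6, 56, 84, 94, 125, 149, 179, 293.
n = 8.
P15: r = 1.35; ranks 1–2 are 6, 56; interpolating gives 23.5.
P80: r = 7.2; ranks 7–8 are 179, 293; interpolating gives 201.8.
Difference: 201.8 − 23.5 = 178.3.

178.30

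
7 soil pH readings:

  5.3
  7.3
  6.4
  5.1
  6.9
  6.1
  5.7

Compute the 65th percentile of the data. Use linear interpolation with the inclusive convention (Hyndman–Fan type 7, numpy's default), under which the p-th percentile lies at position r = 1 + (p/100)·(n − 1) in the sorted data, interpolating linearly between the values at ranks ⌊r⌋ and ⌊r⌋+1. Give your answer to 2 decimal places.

6.37

Sorted: 5.1, 5.3, 5.7, 6.1, 6.4, 6.9, 7.3.
n = 7.
r = 1 + (65/100)·(7 − 1) = 1 + 3.9 = 4.9.
Rank 4 is 6.1 and rank 5 is 6.4.
Interpolate: 6.1 + 0.9·(6.4 − 6.1) = 6.1 + 0.9·0.3 = 6.37.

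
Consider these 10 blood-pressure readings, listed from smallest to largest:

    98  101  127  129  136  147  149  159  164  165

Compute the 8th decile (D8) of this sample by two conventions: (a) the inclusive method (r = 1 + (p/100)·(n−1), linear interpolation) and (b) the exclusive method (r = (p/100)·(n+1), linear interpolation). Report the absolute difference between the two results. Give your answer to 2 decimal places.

3.00

n = 10.
(a) r = 8.2; between ranks 8 (159) and 9 (164): 160.
(b) r = 8.8; between ranks 8 (159) and 9 (164): 163.
|160 − 163| = 3.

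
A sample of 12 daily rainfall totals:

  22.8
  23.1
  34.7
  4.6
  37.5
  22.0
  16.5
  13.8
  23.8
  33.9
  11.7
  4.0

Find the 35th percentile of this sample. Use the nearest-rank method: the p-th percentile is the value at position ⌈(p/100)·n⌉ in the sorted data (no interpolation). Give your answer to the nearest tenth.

Sorted: 4.0, 4.6, 11.7, 13.8, 16.5, 22.0, 22.8, 23.1, 23.8, 33.9, 34.7, 37.5.
n = 12.
Position = ⌈35/100 · 12⌉ = ⌈4.2⌉ = 5.
The value at rank 5 is 16.5.

16.5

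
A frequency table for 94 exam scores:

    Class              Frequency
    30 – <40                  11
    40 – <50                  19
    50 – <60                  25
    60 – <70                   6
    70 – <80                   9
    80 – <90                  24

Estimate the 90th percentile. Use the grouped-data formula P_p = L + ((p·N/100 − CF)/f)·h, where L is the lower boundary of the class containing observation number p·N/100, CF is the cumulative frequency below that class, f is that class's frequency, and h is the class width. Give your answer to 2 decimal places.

N = 94; target position k = 90/100 · 94 = 84.6.
Cumulative frequencies: 11, 30, 55, 61, 70, 94.
Observation 84.6 falls in the class 80 – <90.
L = 80, CF = 70, f = 24, h = 10.
P90 = 80 + ((84.6 − 70)/24)·10 = 80 + 6.08333 = 86.0833.

86.08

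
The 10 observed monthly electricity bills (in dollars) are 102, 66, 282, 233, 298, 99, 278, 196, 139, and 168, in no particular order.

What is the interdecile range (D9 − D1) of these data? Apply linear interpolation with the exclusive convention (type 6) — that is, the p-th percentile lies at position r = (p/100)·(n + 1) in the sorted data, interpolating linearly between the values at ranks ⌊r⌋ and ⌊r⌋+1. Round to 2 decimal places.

227.10

Sorted: 66, 99, 102, 139, 168, 196, 233, 278, 282, 298.
n = 10.
P10: r = 1.1; ranks 1–2 are 66, 99; interpolating gives 69.3.
P90: r = 9.9; ranks 9–10 are 282, 298; interpolating gives 296.4.
Difference: 296.4 − 69.3 = 227.1.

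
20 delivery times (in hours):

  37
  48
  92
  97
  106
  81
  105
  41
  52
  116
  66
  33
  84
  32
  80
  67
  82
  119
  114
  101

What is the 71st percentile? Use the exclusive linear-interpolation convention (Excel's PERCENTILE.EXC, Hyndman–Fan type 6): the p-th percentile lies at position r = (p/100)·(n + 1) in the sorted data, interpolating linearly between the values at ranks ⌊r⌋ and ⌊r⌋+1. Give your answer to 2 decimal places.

Sorted: 32, 33, 37, 41, 48, 52, 66, 67, 80, 81, 82, 84, 92, 97, 101, 105, 106, 114, 116, 119.
n = 20.
r = (71/100)·(20 + 1) = 14.91.
Rank 14 is 97 and rank 15 is 101.
Interpolate: 97 + 0.91·(101 − 97) = 97 + 0.91·4 = 100.64.

100.64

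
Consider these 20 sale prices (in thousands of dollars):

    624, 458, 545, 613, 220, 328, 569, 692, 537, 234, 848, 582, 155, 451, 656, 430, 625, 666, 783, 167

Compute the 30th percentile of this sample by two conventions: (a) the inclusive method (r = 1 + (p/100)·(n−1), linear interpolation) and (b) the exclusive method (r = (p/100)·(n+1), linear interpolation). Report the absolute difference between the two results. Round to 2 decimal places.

Sorted: 155, 167, 220, 234, 328, 430, 451, 458, 537, 545, 569, 582, 613, 624, 625, 656, 666, 692, 783, 848.
n = 20.
(a) r = 6.7; between ranks 6 (430) and 7 (451): 444.7.
(b) r = 6.3; between ranks 6 (430) and 7 (451): 436.3.
|444.7 − 436.3| = 8.4.

8.40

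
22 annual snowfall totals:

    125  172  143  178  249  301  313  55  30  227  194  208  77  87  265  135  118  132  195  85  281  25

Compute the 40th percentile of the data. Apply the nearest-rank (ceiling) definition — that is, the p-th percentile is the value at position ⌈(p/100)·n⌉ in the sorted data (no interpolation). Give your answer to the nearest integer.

132

Sorted: 25, 30, 55, 77, 85, 87, 118, 125, 132, 135, 143, 172, 178, 194, 195, 208, 227, 249, 265, 281, 301, 313.
n = 22.
Position = ⌈40/100 · 22⌉ = ⌈8.8⌉ = 9.
The value at rank 9 is 132.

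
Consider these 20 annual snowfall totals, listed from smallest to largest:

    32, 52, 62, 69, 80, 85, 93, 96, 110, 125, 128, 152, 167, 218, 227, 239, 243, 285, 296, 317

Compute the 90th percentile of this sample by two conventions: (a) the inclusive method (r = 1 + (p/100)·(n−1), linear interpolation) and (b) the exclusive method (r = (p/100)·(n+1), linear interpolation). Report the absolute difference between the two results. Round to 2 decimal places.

8.80

n = 20.
(a) r = 18.1; between ranks 18 (285) and 19 (296): 286.1.
(b) r = 18.9; between ranks 18 (285) and 19 (296): 294.9.
|286.1 − 294.9| = 8.8.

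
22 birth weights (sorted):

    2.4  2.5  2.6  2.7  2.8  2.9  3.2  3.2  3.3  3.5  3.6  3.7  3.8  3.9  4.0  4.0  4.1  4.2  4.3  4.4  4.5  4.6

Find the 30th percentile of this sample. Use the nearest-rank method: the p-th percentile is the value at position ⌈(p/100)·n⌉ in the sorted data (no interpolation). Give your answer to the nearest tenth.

3.2

n = 22.
Position = ⌈30/100 · 22⌉ = ⌈6.6⌉ = 7.
The value at rank 7 is 3.2.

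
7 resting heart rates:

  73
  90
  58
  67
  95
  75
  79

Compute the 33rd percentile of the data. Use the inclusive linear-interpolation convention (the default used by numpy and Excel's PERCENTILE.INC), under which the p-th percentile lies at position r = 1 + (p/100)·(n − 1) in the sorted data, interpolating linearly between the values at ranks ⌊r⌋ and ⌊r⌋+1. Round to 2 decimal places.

72.88

Sorted: 58, 67, 73, 75, 79, 90, 95.
n = 7.
r = 1 + (33/100)·(7 − 1) = 1 + 1.98 = 2.98.
Rank 2 is 67 and rank 3 is 73.
Interpolate: 67 + 0.98·(73 − 67) = 67 + 0.98·6 = 72.88.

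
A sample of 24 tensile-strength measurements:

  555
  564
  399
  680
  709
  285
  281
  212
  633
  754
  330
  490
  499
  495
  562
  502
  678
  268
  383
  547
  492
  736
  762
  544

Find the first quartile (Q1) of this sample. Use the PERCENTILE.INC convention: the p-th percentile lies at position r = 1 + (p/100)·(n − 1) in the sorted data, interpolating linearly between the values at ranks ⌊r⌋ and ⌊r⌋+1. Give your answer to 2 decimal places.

395.00

Sorted: 212, 268, 281, 285, 330, 383, 399, 490, 492, 495, 499, 502, 544, 547, 555, 562, 564, 633, 678, 680, 709, 736, 754, 762.
n = 24.
r = 1 + (25/100)·(24 − 1) = 1 + 5.75 = 6.75.
Rank 6 is 383 and rank 7 is 399.
Interpolate: 383 + 0.75·(399 − 383) = 383 + 0.75·16 = 395.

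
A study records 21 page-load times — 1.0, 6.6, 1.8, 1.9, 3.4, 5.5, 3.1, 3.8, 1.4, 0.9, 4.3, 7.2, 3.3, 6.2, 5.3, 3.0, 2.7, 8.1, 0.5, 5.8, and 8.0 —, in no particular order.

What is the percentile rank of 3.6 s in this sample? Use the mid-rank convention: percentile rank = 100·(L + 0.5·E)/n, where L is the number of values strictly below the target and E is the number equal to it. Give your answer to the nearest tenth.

52.4

Sorted: 0.5, 0.9, 1.0, 1.4, 1.8, 1.9, 2.7, 3.0, 3.1, 3.3, 3.4, 3.8, 4.3, 5.3, 5.5, 5.8, 6.2, 6.6, 7.2, 8.0, 8.1.
Count below 3.6: L = 11; count equal: E = 0; n = 21.
Percentile rank = 100·(11 + 0.5·0)/21 = 100·11/21 = 52.38.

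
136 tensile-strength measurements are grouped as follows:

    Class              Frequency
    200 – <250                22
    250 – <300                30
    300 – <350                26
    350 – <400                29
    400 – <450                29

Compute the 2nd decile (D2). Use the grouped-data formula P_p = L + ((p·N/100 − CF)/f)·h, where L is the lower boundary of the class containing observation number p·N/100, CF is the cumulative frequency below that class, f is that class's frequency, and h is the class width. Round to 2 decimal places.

N = 136; target position k = 20/100 · 136 = 27.2.
Cumulative frequencies: 22, 52, 78, 107, 136.
Observation 27.2 falls in the class 250 – <300.
L = 250, CF = 22, f = 30, h = 50.
P20 = 250 + ((27.2 − 22)/30)·50 = 250 + 8.66667 = 258.667.

258.67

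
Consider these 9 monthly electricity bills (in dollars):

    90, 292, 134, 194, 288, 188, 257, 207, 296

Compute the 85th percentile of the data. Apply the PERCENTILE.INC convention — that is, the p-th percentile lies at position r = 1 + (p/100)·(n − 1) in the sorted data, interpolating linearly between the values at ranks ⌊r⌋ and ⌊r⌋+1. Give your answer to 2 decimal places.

Sorted: 90, 134, 188, 194, 207, 257, 288, 292, 296.
n = 9.
r = 1 + (85/100)·(9 − 1) = 1 + 6.8 = 7.8.
Rank 7 is 288 and rank 8 is 292.
Interpolate: 288 + 0.8·(292 − 288) = 288 + 0.8·4 = 291.2.

291.20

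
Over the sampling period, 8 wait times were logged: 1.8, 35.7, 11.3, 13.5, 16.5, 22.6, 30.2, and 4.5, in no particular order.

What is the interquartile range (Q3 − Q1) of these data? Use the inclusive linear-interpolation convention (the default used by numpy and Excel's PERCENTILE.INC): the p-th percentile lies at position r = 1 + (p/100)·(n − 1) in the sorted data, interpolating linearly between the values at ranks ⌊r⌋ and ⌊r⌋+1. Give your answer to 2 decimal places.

Sorted: 1.8, 4.5, 11.3, 13.5, 16.5, 22.6, 30.2, 35.7.
n = 8.
P25: r = 2.75; ranks 2–3 are 4.5, 11.3; interpolating gives 9.6.
P75: r = 6.25; ranks 6–7 are 22.6, 30.2; interpolating gives 24.5.
Difference: 24.5 − 9.6 = 14.9.

14.90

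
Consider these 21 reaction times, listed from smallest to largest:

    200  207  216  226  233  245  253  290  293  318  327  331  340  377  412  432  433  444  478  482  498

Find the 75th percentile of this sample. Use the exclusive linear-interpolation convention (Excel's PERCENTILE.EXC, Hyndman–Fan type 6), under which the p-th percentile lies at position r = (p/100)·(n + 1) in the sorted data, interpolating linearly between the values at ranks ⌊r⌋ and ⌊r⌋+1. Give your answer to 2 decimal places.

432.50

n = 21.
r = (75/100)·(21 + 1) = 16.5.
Rank 16 is 432 and rank 17 is 433.
Interpolate: 432 + 0.5·(433 − 432) = 432 + 0.5·1 = 432.5.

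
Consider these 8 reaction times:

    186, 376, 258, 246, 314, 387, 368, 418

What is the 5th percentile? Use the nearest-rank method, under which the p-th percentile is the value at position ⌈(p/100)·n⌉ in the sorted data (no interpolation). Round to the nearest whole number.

186

Sorted: 186, 246, 258, 314, 368, 376, 387, 418.
n = 8.
Position = ⌈5/100 · 8⌉ = ⌈0.4⌉ = 1.
The value at rank 1 is 186.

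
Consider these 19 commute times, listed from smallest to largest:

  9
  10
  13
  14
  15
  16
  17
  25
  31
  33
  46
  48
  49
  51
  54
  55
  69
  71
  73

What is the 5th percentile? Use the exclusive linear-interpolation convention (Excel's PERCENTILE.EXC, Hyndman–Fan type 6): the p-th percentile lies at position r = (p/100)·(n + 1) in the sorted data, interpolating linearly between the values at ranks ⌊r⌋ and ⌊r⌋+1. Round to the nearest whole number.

9

n = 19.
r = (5/100)·(19 + 1) = 1.
r is an integer, so P5 is the value at rank 1: 9.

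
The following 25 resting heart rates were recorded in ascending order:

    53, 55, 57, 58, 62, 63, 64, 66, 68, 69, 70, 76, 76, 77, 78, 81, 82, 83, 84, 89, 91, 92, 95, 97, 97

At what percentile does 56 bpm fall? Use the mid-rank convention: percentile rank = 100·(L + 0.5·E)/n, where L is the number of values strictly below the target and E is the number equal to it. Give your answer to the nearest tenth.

8.0

Count below 56: L = 2; count equal: E = 0; n = 25.
Percentile rank = 100·(2 + 0.5·0)/25 = 100·2/25 = 8.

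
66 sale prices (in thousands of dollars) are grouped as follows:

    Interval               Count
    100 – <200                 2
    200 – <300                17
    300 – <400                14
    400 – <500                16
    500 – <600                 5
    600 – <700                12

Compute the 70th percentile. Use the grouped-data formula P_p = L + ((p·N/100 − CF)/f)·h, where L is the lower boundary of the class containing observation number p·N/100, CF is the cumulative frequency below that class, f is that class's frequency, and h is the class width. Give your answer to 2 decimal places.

482.50

N = 66; target position k = 70/100 · 66 = 46.2.
Cumulative frequencies: 2, 19, 33, 49, 54, 66.
Observation 46.2 falls in the class 400 – <500.
L = 400, CF = 33, f = 16, h = 100.
P70 = 400 + ((46.2 − 33)/16)·100 = 400 + 82.5 = 482.5.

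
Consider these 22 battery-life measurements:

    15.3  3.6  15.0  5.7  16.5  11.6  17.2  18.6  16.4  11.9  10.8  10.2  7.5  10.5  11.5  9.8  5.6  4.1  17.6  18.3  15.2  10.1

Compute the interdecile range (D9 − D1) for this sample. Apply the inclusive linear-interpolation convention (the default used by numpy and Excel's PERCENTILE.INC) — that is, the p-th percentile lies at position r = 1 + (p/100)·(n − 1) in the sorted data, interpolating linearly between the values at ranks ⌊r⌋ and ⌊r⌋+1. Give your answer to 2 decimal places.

Sorted: 3.6, 4.1, 5.6, 5.7, 7.5, 9.8, 10.1, 10.2, 10.5, 10.8, 11.5, 11.6, 11.9, 15.0, 15.2, 15.3, 16.4, 16.5, 17.2, 17.6, 18.3, 18.6.
n = 22.
P10: r = 3.1; ranks 3–4 are 5.6, 5.7; interpolating gives 5.61.
P90: r = 19.9; ranks 19–20 are 17.2, 17.6; interpolating gives 17.56.
Difference: 17.56 − 5.61 = 11.95.

11.95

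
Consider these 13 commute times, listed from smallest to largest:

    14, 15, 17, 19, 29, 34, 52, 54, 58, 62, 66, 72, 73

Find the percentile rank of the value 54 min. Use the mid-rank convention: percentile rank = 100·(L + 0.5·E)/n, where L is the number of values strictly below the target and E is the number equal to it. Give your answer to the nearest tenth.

57.7

Count below 54: L = 7; count equal: E = 1; n = 13.
Percentile rank = 100·(7 + 0.5·1)/13 = 100·7.5/13 = 57.69.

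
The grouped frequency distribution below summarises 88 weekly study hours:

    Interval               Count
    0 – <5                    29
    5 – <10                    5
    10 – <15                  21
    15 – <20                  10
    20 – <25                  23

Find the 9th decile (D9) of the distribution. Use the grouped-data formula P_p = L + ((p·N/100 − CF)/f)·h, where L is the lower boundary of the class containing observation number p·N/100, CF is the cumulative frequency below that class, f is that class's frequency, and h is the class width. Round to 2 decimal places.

N = 88; target position k = 90/100 · 88 = 79.2.
Cumulative frequencies: 29, 34, 55, 65, 88.
Observation 79.2 falls in the class 20 – <25.
L = 20, CF = 65, f = 23, h = 5.
P90 = 20 + ((79.2 − 65)/23)·5 = 20 + 3.08696 = 23.087.

23.09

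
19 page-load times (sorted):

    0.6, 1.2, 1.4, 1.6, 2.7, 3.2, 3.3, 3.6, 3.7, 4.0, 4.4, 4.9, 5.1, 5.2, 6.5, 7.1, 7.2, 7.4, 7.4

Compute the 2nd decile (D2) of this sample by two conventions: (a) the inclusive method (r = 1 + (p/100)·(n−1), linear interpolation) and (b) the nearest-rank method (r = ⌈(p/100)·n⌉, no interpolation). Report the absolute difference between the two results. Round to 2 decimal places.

n = 19.
(a) r = 4.6; between ranks 4 (1.6) and 5 (2.7): 2.26.
(b) the nearest-rank method: rank 4 → 1.6.
|2.26 − 1.6| = 0.66.

0.66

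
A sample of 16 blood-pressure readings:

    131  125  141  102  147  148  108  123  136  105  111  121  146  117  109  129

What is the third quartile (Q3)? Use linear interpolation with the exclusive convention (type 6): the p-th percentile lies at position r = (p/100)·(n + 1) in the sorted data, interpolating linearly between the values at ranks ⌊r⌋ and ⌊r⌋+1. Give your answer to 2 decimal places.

Sorted: 102, 105, 108, 109, 111, 117, 121, 123, 125, 129, 131, 136, 141, 146, 147, 148.
n = 16.
r = (75/100)·(16 + 1) = 12.75.
Rank 12 is 136 and rank 13 is 141.
Interpolate: 136 + 0.75·(141 − 136) = 136 + 0.75·5 = 139.75.

139.75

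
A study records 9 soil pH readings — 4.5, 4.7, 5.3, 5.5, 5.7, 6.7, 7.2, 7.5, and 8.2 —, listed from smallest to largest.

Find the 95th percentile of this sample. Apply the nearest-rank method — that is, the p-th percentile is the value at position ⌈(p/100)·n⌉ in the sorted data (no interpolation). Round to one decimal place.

8.2

n = 9.
Position = ⌈95/100 · 9⌉ = ⌈8.55⌉ = 9.
The value at rank 9 is 8.2.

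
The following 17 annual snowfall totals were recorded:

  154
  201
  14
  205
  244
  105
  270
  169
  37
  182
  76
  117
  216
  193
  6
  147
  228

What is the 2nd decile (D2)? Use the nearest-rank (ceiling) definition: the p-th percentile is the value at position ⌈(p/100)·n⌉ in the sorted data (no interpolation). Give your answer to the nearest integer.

Sorted: 6, 14, 37, 76, 105, 117, 147, 154, 169, 182, 193, 201, 205, 216, 228, 244, 270.
n = 17.
Position = ⌈20/100 · 17⌉ = ⌈3.4⌉ = 4.
The value at rank 4 is 76.

76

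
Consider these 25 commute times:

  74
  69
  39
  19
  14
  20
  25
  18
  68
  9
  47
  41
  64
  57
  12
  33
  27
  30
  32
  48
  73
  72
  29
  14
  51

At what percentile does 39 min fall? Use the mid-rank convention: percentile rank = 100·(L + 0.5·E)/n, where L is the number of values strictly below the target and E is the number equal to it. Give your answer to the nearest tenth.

Sorted: 9, 12, 14, 14, 18, 19, 20, 25, 27, 29, 30, 32, 33, 39, 41, 47, 48, 51, 57, 64, 68, 69, 72, 73, 74.
Count below 39: L = 13; count equal: E = 1; n = 25.
Percentile rank = 100·(13 + 0.5·1)/25 = 100·13.5/25 = 54.

54.0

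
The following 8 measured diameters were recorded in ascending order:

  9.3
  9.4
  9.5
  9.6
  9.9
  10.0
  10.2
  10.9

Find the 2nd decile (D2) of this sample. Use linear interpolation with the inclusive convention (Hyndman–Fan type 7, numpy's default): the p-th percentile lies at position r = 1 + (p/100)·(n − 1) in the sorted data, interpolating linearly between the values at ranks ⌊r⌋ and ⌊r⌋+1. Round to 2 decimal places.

n = 8.
r = 1 + (20/100)·(8 − 1) = 1 + 1.4 = 2.4.
Rank 2 is 9.4 and rank 3 is 9.5.
Interpolate: 9.4 + 0.4·(9.5 − 9.4) = 9.4 + 0.4·0.1 = 9.44.

9.44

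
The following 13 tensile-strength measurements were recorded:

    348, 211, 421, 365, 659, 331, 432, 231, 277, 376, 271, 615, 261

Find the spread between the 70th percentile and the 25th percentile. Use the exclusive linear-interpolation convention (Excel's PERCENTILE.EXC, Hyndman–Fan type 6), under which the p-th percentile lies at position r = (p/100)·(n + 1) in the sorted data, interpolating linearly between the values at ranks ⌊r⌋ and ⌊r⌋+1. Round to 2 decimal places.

146.00

Sorted: 211, 231, 261, 271, 277, 331, 348, 365, 376, 421, 432, 615, 659.
n = 13.
P25: r = 3.5; ranks 3–4 are 261, 271; interpolating gives 266.
P70: r = 9.8; ranks 9–10 are 376, 421; interpolating gives 412.
Difference: 412 − 266 = 146.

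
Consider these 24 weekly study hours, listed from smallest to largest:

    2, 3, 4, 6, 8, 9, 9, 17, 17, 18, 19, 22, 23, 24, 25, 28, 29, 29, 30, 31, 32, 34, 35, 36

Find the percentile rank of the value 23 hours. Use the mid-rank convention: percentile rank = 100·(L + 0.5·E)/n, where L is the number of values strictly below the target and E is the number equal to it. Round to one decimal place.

52.1

Count below 23: L = 12; count equal: E = 1; n = 24.
Percentile rank = 100·(12 + 0.5·1)/24 = 100·12.5/24 = 52.08.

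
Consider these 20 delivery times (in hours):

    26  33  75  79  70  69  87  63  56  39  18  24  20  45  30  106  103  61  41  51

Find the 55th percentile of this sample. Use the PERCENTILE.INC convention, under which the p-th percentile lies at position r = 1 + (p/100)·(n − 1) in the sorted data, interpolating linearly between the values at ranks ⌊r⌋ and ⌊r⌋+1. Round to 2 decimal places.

Sorted: 18, 20, 24, 26, 30, 33, 39, 41, 45, 51, 56, 61, 63, 69, 70, 75, 79, 87, 103, 106.
n = 20.
r = 1 + (55/100)·(20 − 1) = 1 + 10.45 = 11.45.
Rank 11 is 56 and rank 12 is 61.
Interpolate: 56 + 0.45·(61 − 56) = 56 + 0.45·5 = 58.25.

58.25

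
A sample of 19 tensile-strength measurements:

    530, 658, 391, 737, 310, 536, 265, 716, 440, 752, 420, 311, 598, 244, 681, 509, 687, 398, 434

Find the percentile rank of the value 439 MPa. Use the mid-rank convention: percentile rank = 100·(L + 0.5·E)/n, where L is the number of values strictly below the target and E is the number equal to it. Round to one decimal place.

Sorted: 244, 265, 310, 311, 391, 398, 420, 434, 440, 509, 530, 536, 598, 658, 681, 687, 716, 737, 752.
Count below 439: L = 8; count equal: E = 0; n = 19.
Percentile rank = 100·(8 + 0.5·0)/19 = 100·8/19 = 42.11.

42.1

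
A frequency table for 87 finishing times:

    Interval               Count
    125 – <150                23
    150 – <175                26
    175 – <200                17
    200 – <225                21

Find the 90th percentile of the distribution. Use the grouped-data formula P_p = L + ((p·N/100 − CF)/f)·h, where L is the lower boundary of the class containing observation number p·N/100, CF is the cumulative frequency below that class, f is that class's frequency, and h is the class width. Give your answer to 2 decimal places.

214.64

N = 87; target position k = 90/100 · 87 = 78.3.
Cumulative frequencies: 23, 49, 66, 87.
Observation 78.3 falls in the class 200 – <225.
L = 200, CF = 66, f = 21, h = 25.
P90 = 200 + ((78.3 − 66)/21)·25 = 200 + 14.6429 = 214.643.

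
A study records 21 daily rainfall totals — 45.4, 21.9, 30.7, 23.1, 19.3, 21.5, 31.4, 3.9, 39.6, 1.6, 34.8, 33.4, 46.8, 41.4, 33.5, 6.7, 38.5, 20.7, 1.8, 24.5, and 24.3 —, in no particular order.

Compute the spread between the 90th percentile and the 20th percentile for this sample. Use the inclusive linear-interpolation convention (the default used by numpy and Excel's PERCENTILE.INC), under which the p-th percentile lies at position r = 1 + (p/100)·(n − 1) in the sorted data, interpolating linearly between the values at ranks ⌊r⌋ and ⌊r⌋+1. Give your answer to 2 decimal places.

22.10

Sorted: 1.6, 1.8, 3.9, 6.7, 19.3, 20.7, 21.5, 21.9, 23.1, 24.3, 24.5, 30.7, 31.4, 33.4, 33.5, 34.8, 38.5, 39.6, 41.4, 45.4, 46.8.
n = 21.
P20: r = 5 (integer) → 19.3.
P90: r = 19 (integer) → 41.4.
Difference: 41.4 − 19.3 = 22.1.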